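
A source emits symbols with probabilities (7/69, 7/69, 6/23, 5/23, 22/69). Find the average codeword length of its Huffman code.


Huffman construction (repeatedly merge the two least-probable nodes; each merge adds 1 bit to every symbol beneath it): 7/69 + 7/69 = 14/69; 14/69 + 5/23 = 29/69; 6/23 + 22/69 = 40/69; 29/69 + 40/69 = 1. Resulting codeword lengths (in the order the probabilities were given): (3, 3, 2, 2, 2). L_avg = sum(p_i * l_i) = 7/69*3 + 7/69*3 + 6/23*2 + 5/23*2 + 22/69*2 = 152/69 = 2.2029

2.2029 bits


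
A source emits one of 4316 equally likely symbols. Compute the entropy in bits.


H = log2(n) = log2(4316) = 12.0755

12.0755 bits


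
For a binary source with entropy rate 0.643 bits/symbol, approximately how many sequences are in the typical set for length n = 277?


log2|A_typical| = nH = 277 * 0.643 = 178.111, so |A_typical| ~ 2^178.111 = 4.138e+53

4.138e+53


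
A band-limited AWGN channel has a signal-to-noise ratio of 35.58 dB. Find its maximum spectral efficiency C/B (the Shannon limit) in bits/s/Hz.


SNR_linear = 10^(35.58/10) = 3614.0986; C/B = log2(1 + SNR_linear) = log2(1 + 3614.0986) = 11.8198

11.8198 bits/s/Hz


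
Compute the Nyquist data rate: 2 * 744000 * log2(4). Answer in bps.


Rate = 2 * B * log2(M) = 2 * 744000 * 2.0 = 2976000.0

2976000.0 bps


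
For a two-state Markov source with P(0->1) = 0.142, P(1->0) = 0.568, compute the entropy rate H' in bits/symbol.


Stationary distribution: pi_0 = p10/(p01+p10) = 0.8, pi_1 = 0.2. Entropy rate H' = pi_0*H(p01) + pi_1*H(p10) = 0.8*0.5895 + 0.2*0.9866 = 0.6689

0.6689 bits/symbol


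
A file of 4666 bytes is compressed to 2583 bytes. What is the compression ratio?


Ratio = original / compressed = 4666 / 2583 = 1.8064

1.8064


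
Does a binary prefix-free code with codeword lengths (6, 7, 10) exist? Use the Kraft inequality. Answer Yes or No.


Kraft sum = sum(2^(-l_i)) = 0.0244, need <= 1. Result: satisfied (a binary prefix-free code with these lengths exists)

Yes


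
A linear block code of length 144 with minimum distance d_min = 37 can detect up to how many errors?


Detection capability = d_min - 1 = 37 - 1 = 36

36 errors


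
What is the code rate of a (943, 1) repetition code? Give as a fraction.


Rate = k/n = 1/943

1/943


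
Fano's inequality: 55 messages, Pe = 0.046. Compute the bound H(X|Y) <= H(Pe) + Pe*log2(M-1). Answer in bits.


H(Pe) = -Pe*log2(Pe) - (1-Pe)*log2(1-Pe) = -0.046*log2(0.046) - 0.954*log2(0.954) = 0.204342 + 0.064814 = 0.2692. Pe*log2(M-1) = 0.046*log2(54) = 0.264725. Bound = H(Pe) + Pe*log2(M-1) = 0.204342 + 0.064814 + 0.264725 = 0.5339

0.5339 bits


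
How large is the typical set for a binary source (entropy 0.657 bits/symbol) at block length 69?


log2|A_typical| = nH = 69 * 0.657 = 45.333, so |A_typical| ~ 2^45.333 = 4.432e+13

4.432e+13


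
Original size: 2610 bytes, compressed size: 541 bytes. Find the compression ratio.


Ratio = original / compressed = 2610 / 541 = 4.8244

4.8244


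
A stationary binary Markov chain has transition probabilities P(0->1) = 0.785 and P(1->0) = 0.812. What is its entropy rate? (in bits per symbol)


Stationary distribution: pi_0 = p10/(p01+p10) = 0.5085, pi_1 = 0.4915. Entropy rate H' = pi_0*H(p01) + pi_1*H(p10) = 0.5085*0.7509 + 0.4915*0.6973 = 0.7246

0.7246 bits/symbol


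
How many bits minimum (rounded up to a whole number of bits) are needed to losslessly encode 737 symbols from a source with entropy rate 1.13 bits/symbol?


Minimum bits >= n * H = 737 * 1.13 = 832.81, rounded up to a whole number of bits = 833

833 bits


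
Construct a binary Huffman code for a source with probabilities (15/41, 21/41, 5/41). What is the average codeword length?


Huffman construction (repeatedly merge the two least-probable nodes; each merge adds 1 bit to every symbol beneath it): 5/41 + 15/41 = 20/41; 20/41 + 21/41 = 1. Resulting codeword lengths (in the order the probabilities were given): (2, 1, 2). L_avg = sum(p_i * l_i) = 15/41*2 + 21/41*1 + 5/41*2 = 61/41 = 1.4878

1.4878 bits


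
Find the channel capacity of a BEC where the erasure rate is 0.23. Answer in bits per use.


C = 1 - epsilon = 1 - 0.23 = 0.77

0.77 bits


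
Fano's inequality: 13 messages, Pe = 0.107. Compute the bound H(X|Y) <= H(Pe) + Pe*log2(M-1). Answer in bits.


H(Pe) = -Pe*log2(Pe) - (1-Pe)*log2(1-Pe) = -0.107*log2(0.107) - 0.893*log2(0.893) = 0.345002 + 0.145798 = 0.4908. Pe*log2(M-1) = 0.107*log2(12) = 0.383591. Bound = H(Pe) + Pe*log2(M-1) = 0.345002 + 0.145798 + 0.383591 = 0.8744

0.8744 bits


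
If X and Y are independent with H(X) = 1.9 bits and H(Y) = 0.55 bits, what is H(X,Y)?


For independent variables, H(X,Y) = H(X) + H(Y) = 1.9 + 0.55 = 2.45

2.45 bits


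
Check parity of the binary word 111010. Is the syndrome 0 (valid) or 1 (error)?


Syndrome = XOR of all bits = 1 XOR 1 XOR 1 XOR 0 XOR 1 XOR 0 = 0

0


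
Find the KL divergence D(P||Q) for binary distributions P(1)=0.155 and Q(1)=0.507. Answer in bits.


KL = p*log2(p/q) + (1-p)*log2((1-p)/(1-q)) = 0.155*log2(0.155/0.507) + 0.845*log2(0.845/0.493) = 0.3919

0.3919 bits


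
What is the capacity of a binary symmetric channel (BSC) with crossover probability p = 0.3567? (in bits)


H(p) = -p*log2(p) - (1-p)*log2(1-p) = -0.3567*log2(0.3567) - 0.6433*log2(0.6433) = 0.530490 + 0.409420 = 0.9399. C = 1 - H(p) = 1 - 0.9399 = 0.0601

0.0601 bits


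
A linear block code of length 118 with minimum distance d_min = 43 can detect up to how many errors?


Detection capability = d_min - 1 = 43 - 1 = 42

42 errors


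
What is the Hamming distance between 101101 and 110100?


Count differing positions: . ^ ^ . . ^ = 3 differences

3


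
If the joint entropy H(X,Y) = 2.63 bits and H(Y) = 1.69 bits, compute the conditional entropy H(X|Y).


H(X|Y) = H(X,Y) - H(Y) = 2.63 - 1.69 = 0.94

0.94 bits


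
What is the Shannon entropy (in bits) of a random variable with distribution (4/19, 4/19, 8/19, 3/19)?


H = -sum(p_i * log2(p_i)). Terms: -(4/19)*log2(4/19) = 0.473248; -(4/19)*log2(4/19) = 0.473248; -(8/19)*log2(8/19) = 0.525443; -(3/19)*log2(3/19) = 0.420468. H = 0.473248 + 0.473248 + 0.525443 + 0.420468 = 1.8924

1.8924 bits


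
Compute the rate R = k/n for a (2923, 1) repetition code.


Rate = k/n = 1/2923

1/2923


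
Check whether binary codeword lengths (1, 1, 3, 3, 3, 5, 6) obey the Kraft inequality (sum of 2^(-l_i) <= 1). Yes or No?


Kraft sum = sum(2^(-l_i)) = 1.4219, need <= 1. Result: violated (a binary prefix-free code with these lengths cannot exist)

No


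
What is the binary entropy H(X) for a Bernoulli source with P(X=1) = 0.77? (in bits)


H = -p*log2(p) - (1-p)*log2(1-p). -0.77*log2(0.77) = 0.290344; -0.23*log2(0.23) = 0.487668. H = 0.290344 + 0.487668 = 0.778

0.778 bits


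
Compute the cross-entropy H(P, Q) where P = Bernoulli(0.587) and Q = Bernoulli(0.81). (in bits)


H(P,Q) = -p*log2(q) - (1-p)*log2(1-q). -0.587*log2(0.81) = 0.178452; -0.413*log2(0.19) = 0.989519. H(P,Q) = 0.178452 + 0.989519 = 1.168

1.168 bits


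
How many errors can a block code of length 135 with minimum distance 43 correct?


Correction capability = floor((d-1)/2) = floor((43-1)/2) = 21

21 errors


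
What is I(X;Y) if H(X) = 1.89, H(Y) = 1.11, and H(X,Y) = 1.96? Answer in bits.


I(X;Y) = H(X) + H(Y) - H(X,Y) = 1.89 + 1.11 - 1.96 = 1.04

1.04 bits


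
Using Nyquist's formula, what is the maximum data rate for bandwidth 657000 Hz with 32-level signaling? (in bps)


Rate = 2 * B * log2(M) = 2 * 657000 * 5.0 = 6570000.0

6570000.0 bps


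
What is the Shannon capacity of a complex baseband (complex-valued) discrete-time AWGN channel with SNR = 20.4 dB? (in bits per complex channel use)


SNR_linear = 10^(20.4/10) = 109.6478; C = log2(1 + SNR_linear) = log2(1 + 109.6478) = 6.7898

6.7898 bits/channel use


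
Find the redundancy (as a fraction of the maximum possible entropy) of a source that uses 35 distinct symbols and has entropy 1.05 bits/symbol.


H_max = log2(K) = log2(35) = 5.1293 bits/symbol. Redundancy = 1 - H/H_max = 1 - 1.05/5.1293 = 1 - 0.2047 = 0.7953

0.7953


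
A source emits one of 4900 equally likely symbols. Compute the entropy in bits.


H = log2(n) = log2(4900) = 12.2586

12.2586 bits


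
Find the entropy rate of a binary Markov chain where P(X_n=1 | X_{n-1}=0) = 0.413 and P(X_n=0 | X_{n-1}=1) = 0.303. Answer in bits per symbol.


Stationary distribution: pi_0 = p10/(p01+p10) = 0.4232, pi_1 = 0.5768. Entropy rate H' = pi_0*H(p01) + pi_1*H(p10) = 0.4232*0.978 + 0.5768*0.8849 = 0.9243

0.9243 bits/symbol


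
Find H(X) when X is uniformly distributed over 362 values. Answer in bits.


H = log2(n) = log2(362) = 8.4998

8.4998 bits


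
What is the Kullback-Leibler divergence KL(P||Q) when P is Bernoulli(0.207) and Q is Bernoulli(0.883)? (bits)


KL = p*log2(p/q) + (1-p)*log2((1-p)/(1-q)) = 0.207*log2(0.207/0.883) + 0.793*log2(0.793/0.117) = 1.7561

1.7561 bits


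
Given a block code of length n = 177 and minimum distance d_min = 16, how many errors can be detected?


Detection capability = d_min - 1 = 16 - 1 = 15

15 errors


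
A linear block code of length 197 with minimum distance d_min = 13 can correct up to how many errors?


Correction capability = floor((d-1)/2) = floor((13-1)/2) = 6

6 errors


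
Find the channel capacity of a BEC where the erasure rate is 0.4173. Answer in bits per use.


C = 1 - epsilon = 1 - 0.4173 = 0.5827

0.5827 bits


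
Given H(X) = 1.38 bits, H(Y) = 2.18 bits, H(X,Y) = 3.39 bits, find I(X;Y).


I(X;Y) = H(X) + H(Y) - H(X,Y) = 1.38 + 2.18 - 3.39 = 0.17

0.17 bits


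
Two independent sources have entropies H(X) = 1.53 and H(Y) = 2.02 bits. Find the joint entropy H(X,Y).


For independent variables, H(X,Y) = H(X) + H(Y) = 1.53 + 2.02 = 3.55

3.55 bits


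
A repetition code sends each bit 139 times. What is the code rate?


Rate = k/n = 1/139

1/139


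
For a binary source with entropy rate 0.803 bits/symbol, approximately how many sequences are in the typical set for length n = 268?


log2|A_typical| = nH = 268 * 0.803 = 215.204, so |A_typical| ~ 2^215.204 = 6.065e+64

6.065e+64


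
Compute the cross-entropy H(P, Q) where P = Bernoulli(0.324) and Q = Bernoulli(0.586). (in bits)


H(P,Q) = -p*log2(q) - (1-p)*log2(1-q). -0.324*log2(0.586) = 0.249813; -0.676*log2(0.414) = 0.860073. H(P,Q) = 0.249813 + 0.860073 = 1.1099

1.1099 bits


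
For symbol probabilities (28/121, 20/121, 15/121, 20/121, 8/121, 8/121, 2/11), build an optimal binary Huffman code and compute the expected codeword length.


Huffman construction (repeatedly merge the two least-probable nodes; each merge adds 1 bit to every symbol beneath it): 8/121 + 8/121 = 16/121; 15/121 + 16/121 = 31/121; 20/121 + 20/121 = 40/121; 2/11 + 28/121 = 50/121; 31/121 + 40/121 = 71/121; 50/121 + 71/121 = 1. Resulting codeword lengths (in the order the probabilities were given): (2, 3, 3, 3, 4, 4, 2). L_avg = sum(p_i * l_i) = 28/121*2 + 20/121*3 + 15/121*3 + 20/121*3 + 8/121*4 + 8/121*4 + 2/11*2 = 329/121 = 2.719

2.719 bits


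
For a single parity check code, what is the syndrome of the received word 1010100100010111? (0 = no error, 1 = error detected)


Syndrome = XOR of all bits = 1 XOR 0 XOR 1 XOR 0 XOR 1 XOR 0 XOR 0 XOR 1 XOR 0 XOR 0 XOR 0 XOR 1 XOR 0 XOR 1 XOR 1 XOR 1 = 0

0


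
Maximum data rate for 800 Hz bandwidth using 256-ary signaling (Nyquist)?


Rate = 2 * B * log2(M) = 2 * 800 * 8.0 = 12800.0

12800.0 bps


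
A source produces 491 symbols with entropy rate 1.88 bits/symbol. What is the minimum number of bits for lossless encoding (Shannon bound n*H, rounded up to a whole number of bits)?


Minimum bits >= n * H = 491 * 1.88 = 923.08, rounded up to a whole number of bits = 924

924 bits


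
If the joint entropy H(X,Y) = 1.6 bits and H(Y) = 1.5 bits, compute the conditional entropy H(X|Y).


H(X|Y) = H(X,Y) - H(Y) = 1.6 - 1.5 = 0.1

0.1 bits


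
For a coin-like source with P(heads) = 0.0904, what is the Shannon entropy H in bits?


H = -p*log2(p) - (1-p)*log2(1-p). -0.0904*log2(0.0904) = 0.313465; -0.9096*log2(0.9096) = 0.124339. H = 0.313465 + 0.124339 = 0.4378

0.4378 bits


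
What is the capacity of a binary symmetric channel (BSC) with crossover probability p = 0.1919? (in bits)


H(p) = -p*log2(p) - (1-p)*log2(1-p) = -0.1919*log2(0.1919) - 0.8081*log2(0.8081) = 0.457024 + 0.248405 = 0.7054. C = 1 - H(p) = 1 - 0.7054 = 0.2946

0.2946 bits


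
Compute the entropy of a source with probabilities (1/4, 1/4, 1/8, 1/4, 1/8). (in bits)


H = -sum(p_i * log2(p_i)). Terms: -(1/4)*log2(1/4) = 0.500000; -(1/4)*log2(1/4) = 0.500000; -(1/8)*log2(1/8) = 0.375000; -(1/4)*log2(1/4) = 0.500000; -(1/8)*log2(1/8) = 0.375000. H = 0.500000 + 0.500000 + 0.375000 + 0.500000 + 0.375000 = 2.25

2.25 bits


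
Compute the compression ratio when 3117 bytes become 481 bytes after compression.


Ratio = original / compressed = 3117 / 481 = 6.4802

6.4802


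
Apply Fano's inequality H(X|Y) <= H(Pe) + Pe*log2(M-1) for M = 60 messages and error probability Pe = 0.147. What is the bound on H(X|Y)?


H(Pe) = -Pe*log2(Pe) - (1-Pe)*log2(1-Pe) = -0.147*log2(0.147) - 0.853*log2(0.853) = 0.406618 + 0.195663 = 0.6023. Pe*log2(M-1) = 0.147*log2(59) = 0.864749. Bound = H(Pe) + Pe*log2(M-1) = 0.406618 + 0.195663 + 0.864749 = 1.467

1.467 bits


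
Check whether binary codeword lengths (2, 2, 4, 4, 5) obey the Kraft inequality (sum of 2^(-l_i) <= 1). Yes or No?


Kraft sum = sum(2^(-l_i)) = 0.6562, need <= 1. Result: satisfied (a binary prefix-free code with these lengths exists)

Yes


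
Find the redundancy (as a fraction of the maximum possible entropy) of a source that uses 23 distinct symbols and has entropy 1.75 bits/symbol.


H_max = log2(K) = log2(23) = 4.5236 bits/symbol. Redundancy = 1 - H/H_max = 1 - 1.75/4.5236 = 1 - 0.3869 = 0.6131

0.6131


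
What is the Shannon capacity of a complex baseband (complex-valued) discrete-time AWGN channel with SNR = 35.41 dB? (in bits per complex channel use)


SNR_linear = 10^(35.41/10) = 3475.3616; C = log2(1 + SNR_linear) = log2(1 + 3475.3616) = 11.7634

11.7634 bits/channel use


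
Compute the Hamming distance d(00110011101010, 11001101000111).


Count differing positions: ^ ^ ^ ^ ^ ^ ^ . ^ . ^ ^ . ^ = 11 differences

11


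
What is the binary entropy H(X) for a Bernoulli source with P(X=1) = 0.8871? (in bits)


H = -p*log2(p) - (1-p)*log2(1-p). -0.8871*log2(0.8871) = 0.153319; -0.1129*log2(0.1129) = 0.355283. H = 0.153319 + 0.355283 = 0.5086

0.5086 bits


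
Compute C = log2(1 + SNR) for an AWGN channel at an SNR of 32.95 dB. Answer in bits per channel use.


SNR_linear = 10^(32.95/10) = 1972.4227; C = log2(1 + SNR_linear) = log2(1 + 1972.4227) = 10.9465

10.9465 bits/channel use


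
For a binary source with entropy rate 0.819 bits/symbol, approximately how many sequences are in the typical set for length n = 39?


log2|A_typical| = nH = 39 * 0.819 = 31.941, so |A_typical| ~ 2^31.941 = 4.123e+09

4.123e+09


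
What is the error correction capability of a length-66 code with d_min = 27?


Correction capability = floor((d-1)/2) = floor((27-1)/2) = 13

13 errors


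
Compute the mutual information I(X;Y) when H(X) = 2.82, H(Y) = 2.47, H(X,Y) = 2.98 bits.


I(X;Y) = H(X) + H(Y) - H(X,Y) = 2.82 + 2.47 - 2.98 = 2.31

2.31 bits


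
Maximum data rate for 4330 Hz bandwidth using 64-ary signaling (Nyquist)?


Rate = 2 * B * log2(M) = 2 * 4330 * 6.0 = 51960.0

51960.0 bps


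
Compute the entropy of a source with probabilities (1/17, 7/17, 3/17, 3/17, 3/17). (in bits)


H = -sum(p_i * log2(p_i)). Terms: -(1/17)*log2(1/17) = 0.240439; -(7/17)*log2(7/17) = 0.527103; -(3/17)*log2(3/17) = 0.441618; -(3/17)*log2(3/17) = 0.441618; -(3/17)*log2(3/17) = 0.441618. H = 0.240439 + 0.527103 + 0.441618 + 0.441618 + 0.441618 = 2.0924

2.0924 bits


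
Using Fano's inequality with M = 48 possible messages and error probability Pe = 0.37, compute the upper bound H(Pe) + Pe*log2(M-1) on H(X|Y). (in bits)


H(Pe) = -Pe*log2(Pe) - (1-Pe)*log2(1-Pe) = -0.37*log2(0.37) - 0.63*log2(0.63) = 0.530729 + 0.419943 = 0.9507. Pe*log2(M-1) = 0.37*log2(47) = 2.055198. Bound = H(Pe) + Pe*log2(M-1) = 0.530729 + 0.419943 + 2.055198 = 3.0059

3.0059 bits


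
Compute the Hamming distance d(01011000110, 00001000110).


Count differing positions: . ^ . ^ . . . . . . . = 2 differences

2


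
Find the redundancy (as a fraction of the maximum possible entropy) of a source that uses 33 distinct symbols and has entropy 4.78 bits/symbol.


H_max = log2(K) = log2(33) = 5.0444 bits/symbol. Redundancy = 1 - H/H_max = 1 - 4.78/5.0444 = 1 - 0.9476 = 0.0524

0.0524


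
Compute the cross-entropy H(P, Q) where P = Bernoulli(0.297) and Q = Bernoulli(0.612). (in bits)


H(P,Q) = -p*log2(q) - (1-p)*log2(1-q). -0.297*log2(0.612) = 0.210394; -0.703*log2(0.388) = 0.960208. H(P,Q) = 0.210394 + 0.960208 = 1.1706

1.1706 bits


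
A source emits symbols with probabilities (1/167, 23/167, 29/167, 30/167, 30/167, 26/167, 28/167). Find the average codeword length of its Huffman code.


Huffman construction (repeatedly merge the two least-probable nodes; each merge adds 1 bit to every symbol beneath it): 1/167 + 23/167 = 24/167; 24/167 + 26/167 = 50/167; 28/167 + 29/167 = 57/167; 30/167 + 30/167 = 60/167; 50/167 + 57/167 = 107/167; 60/167 + 107/167 = 1. Resulting codeword lengths (in the order the probabilities were given): (4, 4, 3, 2, 2, 3, 3). L_avg = sum(p_i * l_i) = 1/167*4 + 23/167*4 + 29/167*3 + 30/167*2 + 30/167*2 + 26/167*3 + 28/167*3 = 465/167 = 2.7844

2.7844 bits


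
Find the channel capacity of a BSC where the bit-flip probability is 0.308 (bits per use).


H(p) = -p*log2(p) - (1-p)*log2(1-p) = -0.308*log2(0.308) - 0.692*log2(0.692) = 0.523291 + 0.367560 = 0.8909. C = 1 - H(p) = 1 - 0.8909 = 0.1091

0.1091 bits


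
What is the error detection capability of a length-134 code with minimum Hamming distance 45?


Detection capability = d_min - 1 = 45 - 1 = 44

44 errors


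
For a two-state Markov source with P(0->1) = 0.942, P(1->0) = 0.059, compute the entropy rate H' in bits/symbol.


Stationary distribution: pi_0 = p10/(p01+p10) = 0.0589, pi_1 = 0.9411. Entropy rate H' = pi_0*H(p01) + pi_1*H(p10) = 0.0589*0.3195 + 0.9411*0.3235 = 0.3232

0.3232 bits/symbol


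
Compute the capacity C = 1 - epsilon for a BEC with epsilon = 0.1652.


C = 1 - epsilon = 1 - 0.1652 = 0.8348

0.8348 bits


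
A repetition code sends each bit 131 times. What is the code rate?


Rate = k/n = 1/131

1/131


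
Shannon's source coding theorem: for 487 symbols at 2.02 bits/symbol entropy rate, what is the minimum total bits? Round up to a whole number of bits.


Minimum bits >= n * H = 487 * 2.02 = 983.74, rounded up to a whole number of bits = 984

984 bits


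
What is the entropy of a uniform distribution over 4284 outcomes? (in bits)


H = log2(n) = log2(4284) = 12.0647

12.0647 bits


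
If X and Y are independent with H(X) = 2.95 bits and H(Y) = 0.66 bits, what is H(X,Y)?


For independent variables, H(X,Y) = H(X) + H(Y) = 2.95 + 0.66 = 3.61

3.61 bits


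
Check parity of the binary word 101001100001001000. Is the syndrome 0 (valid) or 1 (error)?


Syndrome = XOR of all bits = 1 XOR 0 XOR 1 XOR 0 XOR 0 XOR 1 XOR 1 XOR 0 XOR 0 XOR 0 XOR 0 XOR 1 XOR 0 XOR 0 XOR 1 XOR 0 XOR 0 XOR 0 = 0

0


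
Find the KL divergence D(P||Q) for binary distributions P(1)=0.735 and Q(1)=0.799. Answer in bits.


KL = p*log2(p/q) + (1-p)*log2((1-p)/(1-q)) = 0.735*log2(0.735/0.799) + 0.265*log2(0.265/0.201) = 0.0171

0.0171 bits


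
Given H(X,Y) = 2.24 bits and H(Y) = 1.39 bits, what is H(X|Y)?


H(X|Y) = H(X,Y) - H(Y) = 2.24 - 1.39 = 0.85

0.85 bits


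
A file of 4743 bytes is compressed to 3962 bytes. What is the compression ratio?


Ratio = original / compressed = 4743 / 3962 = 1.1971

1.1971


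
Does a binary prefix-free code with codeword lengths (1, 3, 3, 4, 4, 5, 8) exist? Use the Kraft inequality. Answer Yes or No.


Kraft sum = sum(2^(-l_i)) = 0.9102, need <= 1. Result: satisfied (a binary prefix-free code with these lengths exists)

Yes


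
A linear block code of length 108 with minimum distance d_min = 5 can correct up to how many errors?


Correction capability = floor((d-1)/2) = floor((5-1)/2) = 2

2 errors


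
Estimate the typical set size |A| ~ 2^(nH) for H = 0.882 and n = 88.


log2|A_typical| = nH = 88 * 0.882 = 77.616, so |A_typical| ~ 2^77.616 = 2.316e+23

2.316e+23


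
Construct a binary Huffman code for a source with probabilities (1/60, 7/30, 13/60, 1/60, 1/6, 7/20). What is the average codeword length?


Huffman construction (repeatedly merge the two least-probable nodes; each merge adds 1 bit to every symbol beneath it): 1/60 + 1/60 = 1/30; 1/30 + 1/6 = 1/5; 1/5 + 13/60 = 5/12; 7/30 + 7/20 = 7/12; 5/12 + 7/12 = 1. Resulting codeword lengths (in the order the probabilities were given): (4, 2, 2, 4, 3, 2). L_avg = sum(p_i * l_i) = 1/60*4 + 7/30*2 + 13/60*2 + 1/60*4 + 1/6*3 + 7/20*2 = 67/30 = 2.2333

2.2333 bits


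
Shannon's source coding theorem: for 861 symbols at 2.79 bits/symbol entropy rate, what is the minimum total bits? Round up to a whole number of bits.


Minimum bits >= n * H = 861 * 2.79 = 2402.19, rounded up to a whole number of bits = 2403

2403 bits


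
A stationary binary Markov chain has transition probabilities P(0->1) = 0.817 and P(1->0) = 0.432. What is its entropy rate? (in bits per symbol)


Stationary distribution: pi_0 = p10/(p01+p10) = 0.3459, pi_1 = 0.6541. Entropy rate H' = pi_0*H(p01) + pi_1*H(p10) = 0.3459*0.6866 + 0.6541*0.9866 = 0.8828

0.8828 bits/symbol


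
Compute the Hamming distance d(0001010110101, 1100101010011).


Count differing positions: ^ ^ . ^ ^ ^ ^ ^ . . ^ ^ . = 9 differences

9


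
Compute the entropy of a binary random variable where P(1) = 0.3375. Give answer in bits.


H = -p*log2(p) - (1-p)*log2(1-p). -0.3375*log2(0.3375) = 0.528876; -0.6625*log2(0.6625) = 0.393530. H = 0.528876 + 0.393530 = 0.9224

0.9224 bits


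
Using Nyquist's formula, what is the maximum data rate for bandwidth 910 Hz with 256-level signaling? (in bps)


Rate = 2 * B * log2(M) = 2 * 910 * 8.0 = 14560.0

14560.0 bps


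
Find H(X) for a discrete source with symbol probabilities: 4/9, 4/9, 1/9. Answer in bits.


H = -sum(p_i * log2(p_i)). Terms: -(4/9)*log2(4/9) = 0.519967; -(4/9)*log2(4/9) = 0.519967; -(1/9)*log2(1/9) = 0.352214. H = 0.519967 + 0.519967 + 0.352214 = 1.3921

1.3921 bits


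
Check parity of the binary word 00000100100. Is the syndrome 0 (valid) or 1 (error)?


Syndrome = XOR of all bits = 0 XOR 0 XOR 0 XOR 0 XOR 0 XOR 1 XOR 0 XOR 0 XOR 1 XOR 0 XOR 0 = 0

0


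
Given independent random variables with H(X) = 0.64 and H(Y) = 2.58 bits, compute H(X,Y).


For independent variables, H(X,Y) = H(X) + H(Y) = 0.64 + 2.58 = 3.22

3.22 bits


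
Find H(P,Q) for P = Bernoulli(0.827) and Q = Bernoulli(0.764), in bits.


H(P,Q) = -p*log2(q) - (1-p)*log2(1-q). -0.827*log2(0.764) = 0.321170; -0.173*log2(0.236) = 0.360383. H(P,Q) = 0.321170 + 0.360383 = 0.6816

0.6816 bits


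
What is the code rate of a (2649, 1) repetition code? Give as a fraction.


Rate = k/n = 1/2649

1/2649


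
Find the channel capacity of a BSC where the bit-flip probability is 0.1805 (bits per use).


H(p) = -p*log2(p) - (1-p)*log2(1-p) = -0.1805*log2(0.1805) - 0.8195*log2(0.8195) = 0.445822 + 0.235347 = 0.6812. C = 1 - H(p) = 1 - 0.6812 = 0.3188

0.3188 bits


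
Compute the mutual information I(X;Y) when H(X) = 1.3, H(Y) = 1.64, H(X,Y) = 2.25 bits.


I(X;Y) = H(X) + H(Y) - H(X,Y) = 1.3 + 1.64 - 2.25 = 0.69

0.69 bits


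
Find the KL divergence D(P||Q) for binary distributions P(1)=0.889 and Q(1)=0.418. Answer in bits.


KL = p*log2(p/q) + (1-p)*log2((1-p)/(1-q)) = 0.889*log2(0.889/0.418) + 0.111*log2(0.111/0.582) = 0.7025

0.7025 bits


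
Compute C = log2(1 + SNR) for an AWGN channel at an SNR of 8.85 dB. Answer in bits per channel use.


SNR_linear = 10^(8.85/10) = 7.6736; C = log2(1 + SNR_linear) = log2(1 + 7.6736) = 3.1166

3.1166 bits/channel use


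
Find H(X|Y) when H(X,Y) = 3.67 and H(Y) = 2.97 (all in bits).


H(X|Y) = H(X,Y) - H(Y) = 3.67 - 2.97 = 0.7

0.7 bits


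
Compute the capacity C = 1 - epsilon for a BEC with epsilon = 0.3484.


C = 1 - epsilon = 1 - 0.3484 = 0.6516

0.6516 bits


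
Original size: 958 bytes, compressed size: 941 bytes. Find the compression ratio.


Ratio = original / compressed = 958 / 941 = 1.0181

1.0181


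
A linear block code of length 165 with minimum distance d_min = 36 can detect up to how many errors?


Detection capability = d_min - 1 = 36 - 1 = 35

35 errors


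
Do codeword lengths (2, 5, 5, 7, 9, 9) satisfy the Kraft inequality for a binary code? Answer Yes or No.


Kraft sum = sum(2^(-l_i)) = 0.3242, need <= 1. Result: satisfied (a binary prefix-free code with these lengths exists)

Yes


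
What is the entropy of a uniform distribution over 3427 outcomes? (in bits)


H = log2(n) = log2(3427) = 11.7427

11.7427 bits


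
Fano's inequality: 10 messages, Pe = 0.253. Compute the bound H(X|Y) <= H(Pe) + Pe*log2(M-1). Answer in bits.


H(Pe) = -Pe*log2(Pe) - (1-Pe)*log2(1-Pe) = -0.253*log2(0.253) - 0.747*log2(0.747) = 0.501646 + 0.314352 = 0.816. Pe*log2(M-1) = 0.253*log2(9) = 0.801991. Bound = H(Pe) + Pe*log2(M-1) = 0.501646 + 0.314352 + 0.801991 = 1.618

1.618 bits


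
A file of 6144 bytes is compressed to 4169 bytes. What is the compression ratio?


Ratio = original / compressed = 6144 / 4169 = 1.4737

1.4737


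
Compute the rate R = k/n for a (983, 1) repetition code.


Rate = k/n = 1/983

1/983


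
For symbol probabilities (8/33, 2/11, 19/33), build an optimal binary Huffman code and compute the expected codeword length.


Huffman construction (repeatedly merge the two least-probable nodes; each merge adds 1 bit to every symbol beneath it): 2/11 + 8/33 = 14/33; 14/33 + 19/33 = 1. Resulting codeword lengths (in the order the probabilities were given): (2, 2, 1). L_avg = sum(p_i * l_i) = 8/33*2 + 2/11*2 + 19/33*1 = 47/33 = 1.4242

1.4242 bits


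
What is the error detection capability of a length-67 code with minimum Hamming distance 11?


Detection capability = d_min - 1 = 11 - 1 = 10

10 errors


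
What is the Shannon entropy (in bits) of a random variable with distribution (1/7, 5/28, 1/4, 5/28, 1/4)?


H = -sum(p_i * log2(p_i)). Terms: -(1/7)*log2(1/7) = 0.401051; -(5/28)*log2(5/28) = 0.443826; -(1/4)*log2(1/4) = 0.500000; -(5/28)*log2(5/28) = 0.443826; -(1/4)*log2(1/4) = 0.500000. H = 0.401051 + 0.443826 + 0.500000 + 0.443826 + 0.500000 = 2.2887

2.2887 bits


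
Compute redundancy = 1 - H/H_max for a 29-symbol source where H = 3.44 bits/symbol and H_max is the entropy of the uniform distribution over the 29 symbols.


H_max = log2(K) = log2(29) = 4.858 bits/symbol. Redundancy = 1 - H/H_max = 1 - 3.44/4.858 = 1 - 0.7081 = 0.2919

0.2919


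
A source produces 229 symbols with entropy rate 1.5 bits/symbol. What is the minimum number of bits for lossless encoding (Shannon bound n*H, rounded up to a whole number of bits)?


Minimum bits >= n * H = 229 * 1.5 = 343.5, rounded up to a whole number of bits = 344

344 bits


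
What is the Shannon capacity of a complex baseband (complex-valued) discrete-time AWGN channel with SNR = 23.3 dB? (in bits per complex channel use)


SNR_linear = 10^(23.3/10) = 213.7962; C = log2(1 + SNR_linear) = log2(1 + 213.7962) = 7.7468

7.7468 bits/channel use


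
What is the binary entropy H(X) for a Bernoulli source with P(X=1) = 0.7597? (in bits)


H = -p*log2(p) - (1-p)*log2(1-p). -0.7597*log2(0.7597) = 0.301220; -0.2403*log2(0.2403) = 0.494319. H = 0.301220 + 0.494319 = 0.7955

0.7955 bits


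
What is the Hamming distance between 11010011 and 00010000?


Count differing positions: ^ ^ . . . . ^ ^ = 4 differences

4


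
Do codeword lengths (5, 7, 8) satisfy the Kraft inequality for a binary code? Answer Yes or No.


Kraft sum = sum(2^(-l_i)) = 0.043, need <= 1. Result: satisfied (a binary prefix-free code with these lengths exists)

Yes


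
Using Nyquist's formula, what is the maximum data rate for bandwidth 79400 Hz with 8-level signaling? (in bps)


Rate = 2 * B * log2(M) = 2 * 79400 * 3.0 = 476400.0

476400.0 bps


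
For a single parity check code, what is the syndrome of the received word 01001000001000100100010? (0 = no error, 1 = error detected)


Syndrome = XOR of all bits = 0 XOR 1 XOR 0 XOR 0 XOR 1 XOR 0 XOR 0 XOR 0 XOR 0 XOR 0 XOR 1 XOR 0 XOR 0 XOR 0 XOR 1 XOR 0 XOR 0 XOR 1 XOR 0 XOR 0 XOR 0 XOR 1 XOR 0 = 0

0


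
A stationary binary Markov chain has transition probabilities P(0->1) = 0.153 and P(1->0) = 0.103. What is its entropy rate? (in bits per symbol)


Stationary distribution: pi_0 = p10/(p01+p10) = 0.4023, pi_1 = 0.5977. Entropy rate H' = pi_0*H(p01) + pi_1*H(p10) = 0.4023*0.6173 + 0.5977*0.4784 = 0.5343

0.5343 bits/symbol


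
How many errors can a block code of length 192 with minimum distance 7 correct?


Correction capability = floor((d-1)/2) = floor((7-1)/2) = 3

3 errors


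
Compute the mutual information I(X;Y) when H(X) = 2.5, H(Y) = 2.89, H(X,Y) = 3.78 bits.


I(X;Y) = H(X) + H(Y) - H(X,Y) = 2.5 + 2.89 - 3.78 = 1.61

1.61 bits


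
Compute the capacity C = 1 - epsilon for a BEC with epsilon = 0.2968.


C = 1 - epsilon = 1 - 0.2968 = 0.7032

0.7032 bits


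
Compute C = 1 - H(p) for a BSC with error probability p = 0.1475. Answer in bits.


H(p) = -p*log2(p) - (1-p)*log2(1-p) = -0.1475*log2(0.1475) - 0.8525*log2(0.8525) = 0.407279 + 0.196270 = 0.6035. C = 1 - H(p) = 1 - 0.6035 = 0.3965

0.3965 bits


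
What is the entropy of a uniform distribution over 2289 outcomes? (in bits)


H = log2(n) = log2(2289) = 11.1605

11.1605 bits


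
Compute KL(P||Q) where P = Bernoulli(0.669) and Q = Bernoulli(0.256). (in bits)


KL = p*log2(p/q) + (1-p)*log2((1-p)/(1-q)) = 0.669*log2(0.669/0.256) + 0.331*log2(0.331/0.744) = 0.5404

0.5404 bits


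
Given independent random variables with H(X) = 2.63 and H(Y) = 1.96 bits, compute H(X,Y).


For independent variables, H(X,Y) = H(X) + H(Y) = 2.63 + 1.96 = 4.59

4.59 bits


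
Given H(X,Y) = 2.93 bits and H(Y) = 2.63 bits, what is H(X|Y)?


H(X|Y) = H(X,Y) - H(Y) = 2.93 - 2.63 = 0.3

0.3 bits


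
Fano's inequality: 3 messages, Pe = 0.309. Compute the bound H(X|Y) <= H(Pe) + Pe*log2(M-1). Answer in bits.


H(Pe) = -Pe*log2(Pe) - (1-Pe)*log2(1-Pe) = -0.309*log2(0.309) - 0.691*log2(0.691) = 0.523545 + 0.368470 = 0.892. Pe*log2(M-1) = 0.309*log2(2) = 0.309000. Bound = H(Pe) + Pe*log2(M-1) = 0.523545 + 0.368470 + 0.309000 = 1.201

1.201 bits


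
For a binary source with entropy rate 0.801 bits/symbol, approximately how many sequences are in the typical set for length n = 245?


log2|A_typical| = nH = 245 * 0.801 = 196.245, so |A_typical| ~ 2^196.245 = 1.190e+59

1.190e+59


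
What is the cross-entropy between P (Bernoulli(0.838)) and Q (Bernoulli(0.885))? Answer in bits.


H(P,Q) = -p*log2(q) - (1-p)*log2(1-q). -0.838*log2(0.885) = 0.147698; -0.162*log2(0.115) = 0.505488. H(P,Q) = 0.147698 + 0.505488 = 0.6532

0.6532 bits


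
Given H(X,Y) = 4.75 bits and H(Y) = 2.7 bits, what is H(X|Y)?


H(X|Y) = H(X,Y) - H(Y) = 4.75 - 2.7 = 2.05

2.05 bits


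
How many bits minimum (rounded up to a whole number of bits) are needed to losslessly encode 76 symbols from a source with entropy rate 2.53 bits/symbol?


Minimum bits >= n * H = 76 * 2.53 = 192.28, rounded up to a whole number of bits = 193

193 bits


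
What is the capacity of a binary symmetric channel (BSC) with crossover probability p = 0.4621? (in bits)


H(p) = -p*log2(p) - (1-p)*log2(1-p) = -0.4621*log2(0.4621) - 0.5379*log2(0.5379) = 0.514651 + 0.481200 = 0.9959. C = 1 - H(p) = 1 - 0.9959 = 0.0041

0.0041 bits


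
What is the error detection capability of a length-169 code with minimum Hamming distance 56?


Detection capability = d_min - 1 = 56 - 1 = 55

55 errors


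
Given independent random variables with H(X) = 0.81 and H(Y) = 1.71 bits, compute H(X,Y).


For independent variables, H(X,Y) = H(X) + H(Y) = 0.81 + 1.71 = 2.52

2.52 bits


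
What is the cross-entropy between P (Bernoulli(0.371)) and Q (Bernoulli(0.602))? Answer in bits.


H(P,Q) = -p*log2(q) - (1-p)*log2(1-q). -0.371*log2(0.602) = 0.271633; -0.629*log2(0.398) = 0.836041. H(P,Q) = 0.271633 + 0.836041 = 1.1077

1.1077 bits


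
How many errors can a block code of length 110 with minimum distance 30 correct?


Correction capability = floor((d-1)/2) = floor((30-1)/2) = 14

14 errors


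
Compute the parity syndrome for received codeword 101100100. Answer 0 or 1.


Syndrome = XOR of all bits = 1 XOR 0 XOR 1 XOR 1 XOR 0 XOR 0 XOR 1 XOR 0 XOR 0 = 0

0


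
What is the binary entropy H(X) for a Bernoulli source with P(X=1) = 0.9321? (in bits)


H = -p*log2(p) - (1-p)*log2(1-p). -0.9321*log2(0.9321) = 0.094555; -0.0679*log2(0.0679) = 0.263482. H = 0.094555 + 0.263482 = 0.358

0.358 bits


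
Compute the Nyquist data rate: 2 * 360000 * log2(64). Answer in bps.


Rate = 2 * B * log2(M) = 2 * 360000 * 6.0 = 4320000.0

4320000.0 bps


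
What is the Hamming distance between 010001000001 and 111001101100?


Count differing positions: ^ . ^ . . . ^ . ^ ^ . ^ = 6 differences

6


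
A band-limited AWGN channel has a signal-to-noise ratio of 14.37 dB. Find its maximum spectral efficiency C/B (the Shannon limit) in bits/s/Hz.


SNR_linear = 10^(14.37/10) = 27.3527; C/B = log2(1 + SNR_linear) = log2(1 + 27.3527) = 4.8254

4.8254 bits/s/Hz


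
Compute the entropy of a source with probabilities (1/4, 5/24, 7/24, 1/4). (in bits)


H = -sum(p_i * log2(p_i)). Terms: -(1/4)*log2(1/4) = 0.500000; -(5/24)*log2(5/24) = 0.471466; -(7/24)*log2(7/24) = 0.518469; -(1/4)*log2(1/4) = 0.500000. H = 0.500000 + 0.471466 + 0.518469 + 0.500000 = 1.9899

1.9899 bits


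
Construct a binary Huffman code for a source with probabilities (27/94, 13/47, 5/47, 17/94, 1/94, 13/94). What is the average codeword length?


Huffman construction (repeatedly merge the two least-probable nodes; each merge adds 1 bit to every symbol beneath it): 1/94 + 5/47 = 11/94; 11/94 + 13/94 = 12/47; 17/94 + 12/47 = 41/94; 13/47 + 27/94 = 53/94; 41/94 + 53/94 = 1. Resulting codeword lengths (in the order the probabilities were given): (2, 2, 4, 2, 4, 3). L_avg = sum(p_i * l_i) = 27/94*2 + 13/47*2 + 5/47*4 + 17/94*2 + 1/94*4 + 13/94*3 = 223/94 = 2.3723

2.3723 bits


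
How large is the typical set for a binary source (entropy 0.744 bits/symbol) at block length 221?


log2|A_typical| = nH = 221 * 0.744 = 164.424, so |A_typical| ~ 2^164.424 = 3.137e+49

3.137e+49


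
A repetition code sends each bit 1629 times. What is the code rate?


Rate = k/n = 1/1629

1/1629


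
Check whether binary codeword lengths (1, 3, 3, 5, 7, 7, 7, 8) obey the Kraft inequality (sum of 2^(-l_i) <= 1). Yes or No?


Kraft sum = sum(2^(-l_i)) = 0.8086, need <= 1. Result: satisfied (a binary prefix-free code with these lengths exists)

Yes


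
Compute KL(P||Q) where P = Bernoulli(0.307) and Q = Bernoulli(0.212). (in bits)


KL = p*log2(p/q) + (1-p)*log2((1-p)/(1-q)) = 0.307*log2(0.307/0.212) + 0.693*log2(0.693/0.788) = 0.0356

0.0356 bits


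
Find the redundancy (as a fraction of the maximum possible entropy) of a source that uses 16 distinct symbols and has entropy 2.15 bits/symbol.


H_max = log2(K) = log2(16) = 4.0 bits/symbol. Redundancy = 1 - H/H_max = 1 - 2.15/4.0 = 1 - 0.5375 = 0.4625

0.4625


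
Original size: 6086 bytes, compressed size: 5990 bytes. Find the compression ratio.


Ratio = original / compressed = 6086 / 5990 = 1.016

1.016


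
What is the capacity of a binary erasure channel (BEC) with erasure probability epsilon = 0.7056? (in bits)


C = 1 - epsilon = 1 - 0.7056 = 0.2944

0.2944 bits


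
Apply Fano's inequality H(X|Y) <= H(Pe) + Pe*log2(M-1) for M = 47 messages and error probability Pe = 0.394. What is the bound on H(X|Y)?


H(Pe) = -Pe*log2(Pe) - (1-Pe)*log2(1-Pe) = -0.394*log2(0.394) - 0.606*log2(0.606) = 0.529431 + 0.437902 = 0.9673. Pe*log2(M-1) = 0.394*log2(46) = 2.176283. Bound = H(Pe) + Pe*log2(M-1) = 0.529431 + 0.437902 + 2.176283 = 3.1436

3.1436 bits


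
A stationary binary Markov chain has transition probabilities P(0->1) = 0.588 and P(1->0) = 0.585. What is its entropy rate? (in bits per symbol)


Stationary distribution: pi_0 = p10/(p01+p10) = 0.4987, pi_1 = 0.5013. Entropy rate H' = pi_0*H(p01) + pi_1*H(p10) = 0.4987*0.9775 + 0.5013*0.9791 = 0.9783

0.9783 bits/symbol


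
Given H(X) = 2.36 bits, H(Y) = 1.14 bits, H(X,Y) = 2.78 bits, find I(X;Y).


I(X;Y) = H(X) + H(Y) - H(X,Y) = 2.36 + 1.14 - 2.78 = 0.72

0.72 bits


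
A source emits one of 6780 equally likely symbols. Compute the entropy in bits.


H = log2(n) = log2(6780) = 12.7271

12.7271 bits


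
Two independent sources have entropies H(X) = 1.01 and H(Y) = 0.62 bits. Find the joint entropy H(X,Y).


For independent variables, H(X,Y) = H(X) + H(Y) = 1.01 + 0.62 = 1.63

1.63 bits


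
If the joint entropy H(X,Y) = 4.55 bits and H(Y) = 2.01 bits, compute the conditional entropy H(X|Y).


H(X|Y) = H(X,Y) - H(Y) = 4.55 - 2.01 = 2.54

2.54 bits


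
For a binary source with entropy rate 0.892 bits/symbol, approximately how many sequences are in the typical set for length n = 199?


log2|A_typical| = nH = 199 * 0.892 = 177.508, so |A_typical| ~ 2^177.508 = 2.724e+53

2.724e+53


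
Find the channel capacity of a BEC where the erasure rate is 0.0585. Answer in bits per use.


C = 1 - epsilon = 1 - 0.0585 = 0.9415

0.9415 bits


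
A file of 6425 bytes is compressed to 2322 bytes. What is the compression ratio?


Ratio = original / compressed = 6425 / 2322 = 2.767

2.767


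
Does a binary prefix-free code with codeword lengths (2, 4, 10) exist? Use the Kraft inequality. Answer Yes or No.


Kraft sum = sum(2^(-l_i)) = 0.3135, need <= 1. Result: satisfied (a binary prefix-free code with these lengths exists)

Yes


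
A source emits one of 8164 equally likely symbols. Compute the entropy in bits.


H = log2(n) = log2(8164) = 12.9951

12.9951 bits


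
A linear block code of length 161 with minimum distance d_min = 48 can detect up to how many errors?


Detection capability = d_min - 1 = 48 - 1 = 47

47 errors


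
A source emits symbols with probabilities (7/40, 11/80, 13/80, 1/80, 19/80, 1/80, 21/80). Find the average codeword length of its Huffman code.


Huffman construction (repeatedly merge the two least-probable nodes; each merge adds 1 bit to every symbol beneath it): 1/80 + 1/80 = 1/40; 1/40 + 11/80 = 13/80; 13/80 + 13/80 = 13/40; 7/40 + 19/80 = 33/80; 21/80 + 13/40 = 47/80; 33/80 + 47/80 = 1. Resulting codeword lengths (in the order the probabilities were given): (2, 4, 3, 5, 2, 5, 2). L_avg = sum(p_i * l_i) = 7/40*2 + 11/80*4 + 13/80*3 + 1/80*5 + 19/80*2 + 1/80*5 + 21/80*2 = 201/80 = 2.5125

2.5125 bits


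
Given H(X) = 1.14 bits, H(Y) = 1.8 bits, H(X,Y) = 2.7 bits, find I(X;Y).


I(X;Y) = H(X) + H(Y) - H(X,Y) = 1.14 + 1.8 - 2.7 = 0.24

0.24 bits


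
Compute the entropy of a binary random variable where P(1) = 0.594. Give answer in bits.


H = -p*log2(p) - (1-p)*log2(1-p). -0.594*log2(0.594) = 0.446370; -0.406*log2(0.406) = 0.527982. H = 0.446370 + 0.527982 = 0.9744

0.9744 bits
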